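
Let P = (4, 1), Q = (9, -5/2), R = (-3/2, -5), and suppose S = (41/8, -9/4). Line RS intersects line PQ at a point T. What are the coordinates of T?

Barycentric coordinates of S with respect to PQR: (1/4, 1/2, 1/4).
On side PQ the R-coordinate is zero; dropping S's R-weight 1/4 and renormalizing the remaining 1/4 : 1/2 gives weights 1/3, 2/3 on P, Q.
T = (1/3)·(4, 1) + (2/3)·(9, -5/2) = (22/3, -4/3).

(22/3, -4/3)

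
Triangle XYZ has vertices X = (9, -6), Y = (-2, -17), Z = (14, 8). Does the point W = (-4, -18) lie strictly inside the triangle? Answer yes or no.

Barycentric coordinates of W: (-34/99, 122/99, 1/9).
The three coordinates are negative, positive, positive; a point is interior exactly when all three are positive.

no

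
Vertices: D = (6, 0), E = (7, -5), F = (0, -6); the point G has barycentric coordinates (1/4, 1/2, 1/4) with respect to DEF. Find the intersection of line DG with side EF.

Line DG meets EF where the D-coordinate vanishes; zeroing G's D-weight and renormalizing leaves E, F-weights 1/2 : 1/4 → (2/3, 1/3).
So H = (2/3)·E + (1/3)·F = (14/3, -16/3).

(14/3, -16/3)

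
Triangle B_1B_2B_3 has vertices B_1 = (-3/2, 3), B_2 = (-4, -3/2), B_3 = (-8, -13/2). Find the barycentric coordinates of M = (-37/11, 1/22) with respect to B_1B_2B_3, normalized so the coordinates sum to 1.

Signed area of the reference triangle: [B_1B_2B_3] = ½·((-3/2)·(-3/2−(-13/2)) + (-4)·(-13/2−3) + (-8)·(3−(-3/2))) = ½·(-15/2 + 38 − 36) = -11/4.
[MB_2B_3] = ½·((-37/11)·(-3/2−(-13/2)) + (-4)·(-13/2−(1/22)) + (-8)·(1/22−(-3/2))) = ½·(-185/11 + 288/11 − 136/11) = -3/2, so the B_1-coordinate is (-3/2)/(-11/4) = 6/11.
[B_1MB_3] = ½·((-3/2)·(1/22−(-13/2)) + (-37/11)·(-13/2−3) + (-8)·(3−(1/22))) = ½·(-108/11 + 703/22 − 260/11) = -3/4, so the B_2-coordinate is 3/11.
[B_1B_2M] = ½·((-3/2)·(-3/2−(1/22)) + (-4)·(1/22−3) + (-37/11)·(3−(-3/2))) = ½·(51/22 + 130/11 − 333/22) = -1/2, so the B_3-coordinate is 2/11.

(6/11, 3/11, 2/11)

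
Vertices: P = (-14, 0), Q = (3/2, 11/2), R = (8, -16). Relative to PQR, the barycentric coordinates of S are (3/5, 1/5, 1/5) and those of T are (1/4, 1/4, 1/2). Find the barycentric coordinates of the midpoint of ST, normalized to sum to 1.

(17/40, 9/40, 7/20)

Since both coordinate triples sum to 1, the midpoint's barycentrics are the componentwise average.
(3/5+1/4)/2 = 17/40; similarly 9/40 and 7/20.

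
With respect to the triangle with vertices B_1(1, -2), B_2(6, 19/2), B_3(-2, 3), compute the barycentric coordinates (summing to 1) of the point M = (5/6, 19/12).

(1/2, 1/6, 1/3)

Signed area of the reference triangle: [B_1B_2B_3] = ½·(1·(19/2−3) + 6·(3−(-2)) + (-2)·(-2−(19/2))) = ½·(13/2 + 30 + 23) = 119/4.
[MB_2B_3] = ½·((5/6)·(19/2−3) + 6·(3−(19/12)) + (-2)·(19/12−(19/2))) = ½·(65/12 + 17/2 + 95/6) = 119/8, so the B_1-coordinate is (119/8)/(119/4) = 1/2.
[B_1MB_3] = ½·(1·(19/12−3) + (5/6)·(3−(-2)) + (-2)·(-2−(19/12))) = ½·(-17/12 + 25/6 + 43/6) = 119/24, so the B_2-coordinate is 1/6.
[B_1B_2M] = ½·(1·(19/2−(19/12)) + 6·(19/12−(-2)) + (5/6)·(-2−(19/2))) = ½·(95/12 + 43/2 − 115/12) = 119/12, so the B_3-coordinate is 1/3.
Check: 1/2 + 1/6 + 1/3 = 1.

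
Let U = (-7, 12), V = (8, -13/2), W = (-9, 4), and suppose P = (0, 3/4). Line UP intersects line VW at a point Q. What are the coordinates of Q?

Barycentric coordinates of P with respect to UVW: (1/4, 1/2, 1/4).
On side VW the U-coordinate is zero; dropping P's U-weight 1/4 and renormalizing the remaining 1/2 : 1/4 gives weights 2/3, 1/3 on V, W.
Q = (2/3)·(8, -13/2) + (1/3)·(-9, 4) = (7/3, -3).

(7/3, -3)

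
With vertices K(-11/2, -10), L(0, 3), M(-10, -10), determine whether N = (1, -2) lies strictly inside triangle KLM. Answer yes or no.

no

Barycentric coordinates of N: (14/13, 8/13, -9/13).
The three coordinates are positive, positive, negative; a point is interior exactly when all three are positive.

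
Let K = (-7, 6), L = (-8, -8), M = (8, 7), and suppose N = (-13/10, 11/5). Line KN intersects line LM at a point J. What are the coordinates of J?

(8/7, 4/7)

Barycentric coordinates of N with respect to KLM: (3/10, 3/10, 2/5).
On side LM the K-coordinate is zero; dropping N's K-weight 3/10 and renormalizing the remaining 3/10 : 2/5 gives weights 3/7, 4/7 on L, M.
J = (3/7)·(-8, -8) + (4/7)·(8, 7) = (8/7, 4/7).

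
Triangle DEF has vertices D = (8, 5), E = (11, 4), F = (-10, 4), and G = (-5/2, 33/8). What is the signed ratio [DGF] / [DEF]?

[DEF] = ½·(8·(4−4) + 11·(4−5) + (-10)·(5−4)) = ½·(0 − 11 − 10) = -21/2.
[DGF] = ½·(8·(33/8−4) + (-5/2)·(4−5) + (-10)·(5−(33/8))) = ½·(1 + 5/2 − 35/4) = -21/8, so the ratio is (-21/8)/(-21/2) = 1/4.

1/4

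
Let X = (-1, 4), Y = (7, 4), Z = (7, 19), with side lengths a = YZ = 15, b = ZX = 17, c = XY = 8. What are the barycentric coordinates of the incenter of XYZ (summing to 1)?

(3/8, 17/40, 1/5)

The incenter has barycentric coordinates proportional to the opposite side lengths: (15 : 17 : 8).
Normalizing by 15+17+8 = 40 gives (3/8, 17/40, 1/5).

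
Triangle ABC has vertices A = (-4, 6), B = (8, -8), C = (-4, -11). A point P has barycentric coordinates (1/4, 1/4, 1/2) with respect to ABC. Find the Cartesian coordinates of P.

(-1, -6)

P = (1/4)·A + (1/4)·B + (1/2)·C.
x-coordinate: (1/4)·(-4) + (1/4)·8 + (1/2)·(-4) = -1.
y-coordinate: (1/4)·6 + (1/4)·(-8) + (1/2)·(-11) = -6.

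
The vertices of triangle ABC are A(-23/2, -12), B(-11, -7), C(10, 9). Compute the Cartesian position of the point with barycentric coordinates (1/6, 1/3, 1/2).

(-7/12, 1/6)

P = (1/6)·A + (1/3)·B + (1/2)·C.
x-coordinate: (1/6)·(-23/2) + (1/3)·(-11) + (1/2)·10 = -7/12.
y-coordinate: (1/6)·(-12) + (1/3)·(-7) + (1/2)·9 = 1/6.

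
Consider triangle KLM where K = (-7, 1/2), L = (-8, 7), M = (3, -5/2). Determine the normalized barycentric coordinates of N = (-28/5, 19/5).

(1/5, 3/5, 1/5)

Signed area of the reference triangle: [KLM] = ½·((-7)·(7−(-5/2)) + (-8)·(-5/2−(1/2)) + 3·(1/2−7)) = ½·(-133/2 + 24 − 39/2) = -31.
[NLM] = ½·((-28/5)·(7−(-5/2)) + (-8)·(-5/2−(19/5)) + 3·(19/5−7)) = ½·(-266/5 + 252/5 − 48/5) = -31/5, so the K-coordinate is (-31/5)/(-31) = 1/5.
[KNM] = ½·((-7)·(19/5−(-5/2)) + (-28/5)·(-5/2−(1/2)) + 3·(1/2−(19/5))) = ½·(-441/10 + 84/5 − 99/10) = -93/5, so the L-coordinate is 3/5.
[KLN] = ½·((-7)·(7−(19/5)) + (-8)·(19/5−(1/2)) + (-28/5)·(1/2−7)) = ½·(-112/5 − 132/5 + 182/5) = -31/5, so the M-coordinate is 1/5.
Check: 1/5 + 3/5 + 1/5 = 1.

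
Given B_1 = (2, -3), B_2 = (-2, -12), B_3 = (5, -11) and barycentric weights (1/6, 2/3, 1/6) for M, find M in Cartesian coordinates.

M = (1/6)·B_1 + (2/3)·B_2 + (1/6)·B_3.
x-coordinate: (1/6)·2 + (2/3)·(-2) + (1/6)·5 = -1/6.
y-coordinate: (1/6)·(-3) + (2/3)·(-12) + (1/6)·(-11) = -31/3.

(-1/6, -31/3)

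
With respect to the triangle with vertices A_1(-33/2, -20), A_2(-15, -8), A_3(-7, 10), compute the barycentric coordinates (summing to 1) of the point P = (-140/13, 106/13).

Signed area of the reference triangle: [A_1A_2A_3] = ½·((-33/2)·(-8−10) + (-15)·(10−(-20)) + (-7)·(-20−(-8))) = ½·(297 − 450 + 84) = -69/2.
[PA_2A_3] = ½·((-140/13)·(-8−10) + (-15)·(10−(106/13)) + (-7)·(106/13−(-8))) = ½·(2520/13 − 360/13 − 1470/13) = 345/13, so the A_1-coordinate is (345/13)/(-69/2) = -10/13.
[A_1PA_3] = ½·((-33/2)·(106/13−10) + (-140/13)·(10−(-20)) + (-7)·(-20−(106/13))) = ½·(396/13 − 4200/13 + 2562/13) = -621/13, so the A_2-coordinate is 18/13.
[A_1A_2P] = ½·((-33/2)·(-8−(106/13)) + (-15)·(106/13−(-20)) + (-140/13)·(-20−(-8))) = ½·(3465/13 − 5490/13 + 1680/13) = -345/26, so the A_3-coordinate is 5/13.

(-10/13, 18/13, 5/13)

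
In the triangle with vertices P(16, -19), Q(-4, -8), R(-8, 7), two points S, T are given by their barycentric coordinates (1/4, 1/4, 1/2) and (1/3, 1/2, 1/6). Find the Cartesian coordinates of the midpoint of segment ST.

Barycentric coordinates of the midpoint are the average: (7/24, 3/8, 1/3).
Converting: (7/24)·P + (3/8)·Q + (1/3)·R = (1/2, -149/24).

(1/2, -149/24)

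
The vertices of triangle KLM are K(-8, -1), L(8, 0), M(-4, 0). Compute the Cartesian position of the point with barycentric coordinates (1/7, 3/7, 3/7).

N = (1/7)·K + (3/7)·L + (3/7)·M.
x-coordinate: (1/7)·(-8) + (3/7)·8 + (3/7)·(-4) = 4/7.
y-coordinate: (1/7)·(-1) + (3/7)·0 + (3/7)·0 = -1/7.

(4/7, -1/7)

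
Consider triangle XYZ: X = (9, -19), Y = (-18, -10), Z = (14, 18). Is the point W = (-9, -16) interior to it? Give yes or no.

Barycentric coordinates of W: (37/87, 227/348, -9/116).
The three coordinates are positive, positive, negative; a point is interior exactly when all three are positive.

no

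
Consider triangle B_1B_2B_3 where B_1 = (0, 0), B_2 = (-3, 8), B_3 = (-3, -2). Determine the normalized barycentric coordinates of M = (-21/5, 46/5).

Signed area of the reference triangle: [B_1B_2B_3] = ½·(0·(8−(-2)) + (-3)·(-2−0) + (-3)·(0−8)) = ½·(0 + 6 + 24) = 15.
[MB_2B_3] = ½·((-21/5)·(8−(-2)) + (-3)·(-2−(46/5)) + (-3)·(46/5−8)) = ½·(-42 + 168/5 − 18/5) = -6, so the B_1-coordinate is (-6)/15 = -2/5.
[B_1MB_3] = ½·(0·(46/5−(-2)) + (-21/5)·(-2−0) + (-3)·(0−(46/5))) = ½·(0 + 42/5 + 138/5) = 18, so the B_2-coordinate is 6/5.
[B_1B_2M] = ½·(0·(8−(46/5)) + (-3)·(46/5−0) + (-21/5)·(0−8)) = ½·(0 − 138/5 + 168/5) = 3, so the B_3-coordinate is 1/5.
Check: -2/5 + 6/5 + 1/5 = 1.

(-2/5, 6/5, 1/5)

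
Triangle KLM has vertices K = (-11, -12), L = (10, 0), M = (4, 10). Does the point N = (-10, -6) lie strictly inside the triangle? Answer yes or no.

Barycentric coordinates of N: (118/141, -34/141, 19/47).
The three coordinates are positive, negative, positive; a point is interior exactly when all three are positive.

no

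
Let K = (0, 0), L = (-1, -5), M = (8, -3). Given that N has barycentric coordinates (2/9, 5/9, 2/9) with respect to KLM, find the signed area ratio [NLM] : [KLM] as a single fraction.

2/9

The signed ratio [NLM]/[KLM] equals the barycentric coordinate of N at vertex K, which is 2/9.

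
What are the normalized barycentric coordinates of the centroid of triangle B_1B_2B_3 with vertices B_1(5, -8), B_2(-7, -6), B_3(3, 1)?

The centroid is the average of the vertices, so each weight is 1/3.

(1/3, 1/3, 1/3)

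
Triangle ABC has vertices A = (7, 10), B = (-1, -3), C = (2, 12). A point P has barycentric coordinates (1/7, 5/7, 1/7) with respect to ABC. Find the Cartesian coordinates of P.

P = (1/7)·A + (5/7)·B + (1/7)·C.
x-coordinate: (1/7)·7 + (5/7)·(-1) + (1/7)·2 = 4/7.
y-coordinate: (1/7)·10 + (5/7)·(-3) + (1/7)·12 = 1.

(4/7, 1)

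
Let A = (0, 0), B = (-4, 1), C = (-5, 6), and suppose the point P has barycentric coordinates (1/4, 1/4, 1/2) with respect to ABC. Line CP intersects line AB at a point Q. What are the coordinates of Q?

Line CP meets AB where the C-coordinate vanishes; zeroing P's C-weight and renormalizing leaves A, B-weights 1/4 : 1/4 → (1/2, 1/2).
So Q = (1/2)·A + (1/2)·B = (-2, 1/2).

(-2, 1/2)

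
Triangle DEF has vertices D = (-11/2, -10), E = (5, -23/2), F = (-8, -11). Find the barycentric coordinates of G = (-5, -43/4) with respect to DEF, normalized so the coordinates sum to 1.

(1/3, 1/6, 1/2)

Signed area of the reference triangle: [DEF] = ½·((-11/2)·(-23/2−(-11)) + 5·(-11−(-10)) + (-8)·(-10−(-23/2))) = ½·(11/4 − 5 − 12) = -57/8.
[GEF] = ½·((-5)·(-23/2−(-11)) + 5·(-11−(-43/4)) + (-8)·(-43/4−(-23/2))) = ½·(5/2 − 5/4 − 6) = -19/8, so the D-coordinate is (-19/8)/(-57/8) = 1/3.
[DGF] = ½·((-11/2)·(-43/4−(-11)) + (-5)·(-11−(-10)) + (-8)·(-10−(-43/4))) = ½·(-11/8 + 5 − 6) = -19/16, so the E-coordinate is 1/6.
[DEG] = ½·((-11/2)·(-23/2−(-43/4)) + 5·(-43/4−(-10)) + (-5)·(-10−(-23/2))) = ½·(33/8 − 15/4 − 15/2) = -57/16, so the F-coordinate is 1/2.
Check: 1/3 + 1/6 + 1/2 = 1.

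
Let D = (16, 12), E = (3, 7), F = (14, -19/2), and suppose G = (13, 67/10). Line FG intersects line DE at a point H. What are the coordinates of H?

Barycentric coordinates of G with respect to DEF: (3/5, 1/5, 1/5).
On side DE the F-coordinate is zero; dropping G's F-weight 1/5 and renormalizing the remaining 3/5 : 1/5 gives weights 3/4, 1/4 on D, E.
H = (3/4)·(16, 12) + (1/4)·(3, 7) = (51/4, 43/4).

(51/4, 43/4)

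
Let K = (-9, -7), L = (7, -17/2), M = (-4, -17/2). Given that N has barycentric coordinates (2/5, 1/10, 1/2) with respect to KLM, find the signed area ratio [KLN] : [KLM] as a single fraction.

1/2

The signed ratio [KLN]/[KLM] equals the barycentric coordinate of N at vertex M, which is 1/2.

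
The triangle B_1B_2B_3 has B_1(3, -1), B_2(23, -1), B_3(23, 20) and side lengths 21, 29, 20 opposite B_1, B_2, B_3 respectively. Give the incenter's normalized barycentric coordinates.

(3/10, 29/70, 2/7)

The incenter has barycentric coordinates proportional to the opposite side lengths: (21 : 29 : 20).
Normalizing by 21+29+20 = 70 gives (3/10, 29/70, 2/7).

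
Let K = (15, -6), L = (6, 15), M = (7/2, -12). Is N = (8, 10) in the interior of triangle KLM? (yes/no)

Barycentric coordinates of N: (133/591, 452/591, 2/197).
The three coordinates are positive, positive, positive; a point is interior exactly when all three are positive.

yes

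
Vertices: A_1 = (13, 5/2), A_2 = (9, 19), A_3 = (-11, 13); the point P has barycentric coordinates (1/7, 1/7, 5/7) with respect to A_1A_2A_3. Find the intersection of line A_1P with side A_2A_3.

Line A_1P meets A_2A_3 where the A_1-coordinate vanishes; zeroing P's A_1-weight and renormalizing leaves A_2, A_3-weights 1/7 : 5/7 → (1/6, 5/6).
So Q = (1/6)·A_2 + (5/6)·A_3 = (-23/3, 14).

(-23/3, 14)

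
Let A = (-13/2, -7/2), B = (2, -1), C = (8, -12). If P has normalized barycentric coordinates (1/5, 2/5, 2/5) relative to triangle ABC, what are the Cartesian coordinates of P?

(27/10, -59/10)

P = (1/5)·A + (2/5)·B + (2/5)·C.
x-coordinate: (1/5)·(-13/2) + (2/5)·2 + (2/5)·8 = 27/10.
y-coordinate: (1/5)·(-7/2) + (2/5)·(-1) + (2/5)·(-12) = -59/10.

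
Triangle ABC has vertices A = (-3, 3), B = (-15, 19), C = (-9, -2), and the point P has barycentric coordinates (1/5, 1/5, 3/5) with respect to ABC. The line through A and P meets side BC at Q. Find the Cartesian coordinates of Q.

(-21/2, 13/4)

Line AP meets BC where the A-coordinate vanishes; zeroing P's A-weight and renormalizing leaves B, C-weights 1/5 : 3/5 → (1/4, 3/4).
So Q = (1/4)·B + (3/4)·C = (-21/2, 13/4).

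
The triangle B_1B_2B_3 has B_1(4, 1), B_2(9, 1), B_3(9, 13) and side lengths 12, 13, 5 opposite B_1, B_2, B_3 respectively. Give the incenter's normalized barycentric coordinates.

The incenter has barycentric coordinates proportional to the opposite side lengths: (12 : 13 : 5).
Normalizing by 12+13+5 = 30 gives (2/5, 13/30, 1/6).

(2/5, 13/30, 1/6)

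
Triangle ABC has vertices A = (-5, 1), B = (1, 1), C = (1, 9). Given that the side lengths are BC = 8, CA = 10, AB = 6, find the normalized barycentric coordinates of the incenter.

The incenter has barycentric coordinates proportional to the opposite side lengths: (8 : 10 : 6).
Normalizing by 8+10+6 = 24 gives (1/3, 5/12, 1/4).

(1/3, 5/12, 1/4)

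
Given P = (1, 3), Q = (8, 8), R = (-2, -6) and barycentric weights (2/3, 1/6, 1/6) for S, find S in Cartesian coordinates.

(5/3, 7/3)

S = (2/3)·P + (1/6)·Q + (1/6)·R.
x-coordinate: (2/3)·1 + (1/6)·8 + (1/6)·(-2) = 5/3.
y-coordinate: (2/3)·3 + (1/6)·8 + (1/6)·(-6) = 7/3.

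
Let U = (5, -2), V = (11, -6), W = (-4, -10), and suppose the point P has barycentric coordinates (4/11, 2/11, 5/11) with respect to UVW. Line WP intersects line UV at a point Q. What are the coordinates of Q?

(7, -10/3)

Line WP meets UV where the W-coordinate vanishes; zeroing P's W-weight and renormalizing leaves U, V-weights 4/11 : 2/11 → (2/3, 1/3).
So Q = (2/3)·U + (1/3)·V = (7, -10/3).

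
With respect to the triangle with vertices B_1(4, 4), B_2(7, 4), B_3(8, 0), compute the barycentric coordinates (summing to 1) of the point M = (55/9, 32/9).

Signed area of the reference triangle: [B_1B_2B_3] = ½·(4·(4−0) + 7·(0−4) + 8·(4−4)) = ½·(16 − 28 + 0) = -6.
[MB_2B_3] = ½·((55/9)·(4−0) + 7·(0−(32/9)) + 8·(32/9−4)) = ½·(220/9 − 224/9 − 32/9) = -2, so the B_1-coordinate is (-2)/(-6) = 1/3.
[B_1MB_3] = ½·(4·(32/9−0) + (55/9)·(0−4) + 8·(4−(32/9))) = ½·(128/9 − 220/9 + 32/9) = -10/3, so the B_2-coordinate is 5/9.
[B_1B_2M] = ½·(4·(4−(32/9)) + 7·(32/9−4) + (55/9)·(4−4)) = ½·(16/9 − 28/9 + 0) = -2/3, so the B_3-coordinate is 1/9.
Check: 1/3 + 5/9 + 1/9 = 1.

(1/3, 5/9, 1/9)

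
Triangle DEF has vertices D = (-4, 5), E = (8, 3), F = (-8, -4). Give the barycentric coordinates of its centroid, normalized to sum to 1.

(1/3, 1/3, 1/3)

The centroid is the average of the vertices, so each weight is 1/3.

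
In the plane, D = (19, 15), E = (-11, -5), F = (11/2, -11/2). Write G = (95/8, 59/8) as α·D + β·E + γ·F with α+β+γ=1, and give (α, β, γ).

(5/8, 1/8, 1/4)

Signed area of the reference triangle: [DEF] = ½·(19·(-5−(-11/2)) + (-11)·(-11/2−15) + (11/2)·(15−(-5))) = ½·(19/2 + 451/2 + 110) = 345/2.
[GEF] = ½·((95/8)·(-5−(-11/2)) + (-11)·(-11/2−(59/8)) + (11/2)·(59/8−(-5))) = ½·(95/16 + 1133/8 + 1089/16) = 1725/16, so the D-coordinate is (1725/16)/(345/2) = 5/8.
[DGF] = ½·(19·(59/8−(-11/2)) + (95/8)·(-11/2−15) + (11/2)·(15−(59/8))) = ½·(1957/8 − 3895/16 + 671/16) = 345/16, so the E-coordinate is 1/8.
[DEG] = ½·(19·(-5−(59/8)) + (-11)·(59/8−15) + (95/8)·(15−(-5))) = ½·(-1881/8 + 671/8 + 475/2) = 345/8, so the F-coordinate is 1/4.
Check: 5/8 + 1/8 + 1/4 = 1.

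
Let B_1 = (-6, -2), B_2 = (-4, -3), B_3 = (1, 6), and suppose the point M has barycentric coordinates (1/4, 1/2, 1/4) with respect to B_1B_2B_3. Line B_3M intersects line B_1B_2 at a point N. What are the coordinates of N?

(-14/3, -8/3)

Line B_3M meets B_1B_2 where the B_3-coordinate vanishes; zeroing M's B_3-weight and renormalizing leaves B_1, B_2-weights 1/4 : 1/2 → (1/3, 2/3).
So N = (1/3)·B_1 + (2/3)·B_2 = (-14/3, -8/3).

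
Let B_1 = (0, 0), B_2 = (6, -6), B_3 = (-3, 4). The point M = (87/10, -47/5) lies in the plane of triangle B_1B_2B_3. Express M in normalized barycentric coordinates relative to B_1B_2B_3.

Signed area of the reference triangle: [B_1B_2B_3] = ½·(0·(-6−4) + 6·(4−0) + (-3)·(0−(-6))) = ½·(0 + 24 − 18) = 3.
[MB_2B_3] = ½·((87/10)·(-6−4) + 6·(4−(-47/5)) + (-3)·(-47/5−(-6))) = ½·(-87 + 402/5 + 51/5) = 9/5, so the B_1-coordinate is (9/5)/3 = 3/5.
[B_1MB_3] = ½·(0·(-47/5−4) + (87/10)·(4−0) + (-3)·(0−(-47/5))) = ½·(0 + 174/5 − 141/5) = 33/10, so the B_2-coordinate is 11/10.
[B_1B_2M] = ½·(0·(-6−(-47/5)) + 6·(-47/5−0) + (87/10)·(0−(-6))) = ½·(0 − 282/5 + 261/5) = -21/10, so the B_3-coordinate is -7/10.

(3/5, 11/10, -7/10)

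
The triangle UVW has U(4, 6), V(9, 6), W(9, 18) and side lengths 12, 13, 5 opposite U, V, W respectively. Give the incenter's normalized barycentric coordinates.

(2/5, 13/30, 1/6)

The incenter has barycentric coordinates proportional to the opposite side lengths: (12 : 13 : 5).
Normalizing by 12+13+5 = 30 gives (2/5, 13/30, 1/6).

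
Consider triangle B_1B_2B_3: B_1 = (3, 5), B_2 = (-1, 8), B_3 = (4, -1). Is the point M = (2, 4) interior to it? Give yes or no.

yes

Barycentric coordinates of M: (1/3, 1/3, 1/3).
The three coordinates are positive, positive, positive; a point is interior exactly when all three are positive.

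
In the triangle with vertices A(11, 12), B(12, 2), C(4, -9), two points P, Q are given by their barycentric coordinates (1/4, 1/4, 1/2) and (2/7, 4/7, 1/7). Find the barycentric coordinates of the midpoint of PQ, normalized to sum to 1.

(15/56, 23/56, 9/28)

Since both coordinate triples sum to 1, the midpoint's barycentrics are the componentwise average.
(1/4+2/7)/2 = 15/56; similarly 23/56 and 9/28.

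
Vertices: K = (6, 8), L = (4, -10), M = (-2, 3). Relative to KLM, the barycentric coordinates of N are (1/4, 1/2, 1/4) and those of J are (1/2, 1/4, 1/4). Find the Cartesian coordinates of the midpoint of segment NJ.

Barycentric coordinates of the midpoint are the average: (3/8, 3/8, 1/4).
Converting: (3/8)·K + (3/8)·L + (1/4)·M = (13/4, 0).

(13/4, 0)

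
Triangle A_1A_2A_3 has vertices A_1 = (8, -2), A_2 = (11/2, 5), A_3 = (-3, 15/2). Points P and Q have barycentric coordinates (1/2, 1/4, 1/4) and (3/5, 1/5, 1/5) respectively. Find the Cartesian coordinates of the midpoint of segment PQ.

Barycentric coordinates of the midpoint are the average: (11/20, 9/40, 9/40).
Converting: (11/20)·A_1 + (9/40)·A_2 + (9/40)·A_3 = (397/80, 137/80).

(397/80, 137/80)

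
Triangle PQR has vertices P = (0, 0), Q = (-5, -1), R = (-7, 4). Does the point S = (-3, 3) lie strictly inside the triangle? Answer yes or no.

Barycentric coordinates of S: (2/3, -1/3, 2/3).
The three coordinates are positive, negative, positive; a point is interior exactly when all three are positive.

no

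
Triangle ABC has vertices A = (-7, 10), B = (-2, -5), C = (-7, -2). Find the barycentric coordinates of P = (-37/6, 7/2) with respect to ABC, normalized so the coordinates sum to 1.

Signed area of the reference triangle: [ABC] = ½·((-7)·(-5−(-2)) + (-2)·(-2−10) + (-7)·(10−(-5))) = ½·(21 + 24 − 105) = -30.
[PBC] = ½·((-37/6)·(-5−(-2)) + (-2)·(-2−(7/2)) + (-7)·(7/2−(-5))) = ½·(37/2 + 11 − 119/2) = -15, so the A-coordinate is (-15)/(-30) = 1/2.
[APC] = ½·((-7)·(7/2−(-2)) + (-37/6)·(-2−10) + (-7)·(10−(7/2))) = ½·(-77/2 + 74 − 91/2) = -5, so the B-coordinate is 1/6.
[ABP] = ½·((-7)·(-5−(7/2)) + (-2)·(7/2−10) + (-37/6)·(10−(-5))) = ½·(119/2 + 13 − 185/2) = -10, so the C-coordinate is 1/3.

(1/2, 1/6, 1/3)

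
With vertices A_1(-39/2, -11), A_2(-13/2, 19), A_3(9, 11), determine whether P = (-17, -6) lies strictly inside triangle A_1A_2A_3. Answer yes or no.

Barycentric coordinates of P: (943/1138, 175/1138, 10/569).
The three coordinates are positive, positive, positive; a point is interior exactly when all three are positive.

yes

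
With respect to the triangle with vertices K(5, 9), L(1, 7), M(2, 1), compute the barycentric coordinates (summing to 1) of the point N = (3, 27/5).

(2/5, 1/5, 2/5)

Signed area of the reference triangle: [KLM] = ½·(5·(7−1) + 1·(1−9) + 2·(9−7)) = ½·(30 − 8 + 4) = 13.
[NLM] = ½·(3·(7−1) + 1·(1−(27/5)) + 2·(27/5−7)) = ½·(18 − 22/5 − 16/5) = 26/5, so the K-coordinate is (26/5)/13 = 2/5.
[KNM] = ½·(5·(27/5−1) + 3·(1−9) + 2·(9−(27/5))) = ½·(22 − 24 + 36/5) = 13/5, so the L-coordinate is 1/5.
[KLN] = ½·(5·(7−(27/5)) + 1·(27/5−9) + 3·(9−7)) = ½·(8 − 18/5 + 6) = 26/5, so the M-coordinate is 2/5.
Check: 2/5 + 1/5 + 2/5 = 1.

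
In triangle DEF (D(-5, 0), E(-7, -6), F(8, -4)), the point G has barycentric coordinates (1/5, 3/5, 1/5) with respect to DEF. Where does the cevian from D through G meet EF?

Line DG meets EF where the D-coordinate vanishes; zeroing G's D-weight and renormalizing leaves E, F-weights 3/5 : 1/5 → (3/4, 1/4).
So H = (3/4)·E + (1/4)·F = (-13/4, -11/2).

(-13/4, -11/2)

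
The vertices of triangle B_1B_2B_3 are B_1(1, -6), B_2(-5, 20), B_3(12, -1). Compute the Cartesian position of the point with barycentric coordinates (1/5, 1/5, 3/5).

M = (1/5)·B_1 + (1/5)·B_2 + (3/5)·B_3.
x-coordinate: (1/5)·1 + (1/5)·(-5) + (3/5)·12 = 32/5.
y-coordinate: (1/5)·(-6) + (1/5)·20 + (3/5)·(-1) = 11/5.

(32/5, 11/5)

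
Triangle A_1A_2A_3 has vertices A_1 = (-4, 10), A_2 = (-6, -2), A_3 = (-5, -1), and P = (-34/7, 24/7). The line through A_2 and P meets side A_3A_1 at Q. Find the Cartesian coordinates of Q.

(-22/5, 28/5)

Barycentric coordinates of P with respect to A_1A_2A_3: (3/7, 2/7, 2/7).
On side A_3A_1 the A_2-coordinate is zero; dropping P's A_2-weight 2/7 and renormalizing the remaining 2/7 : 3/7 gives weights 2/5, 3/5 on A_3, A_1.
Q = (2/5)·(-5, -1) + (3/5)·(-4, 10) = (-22/5, 28/5).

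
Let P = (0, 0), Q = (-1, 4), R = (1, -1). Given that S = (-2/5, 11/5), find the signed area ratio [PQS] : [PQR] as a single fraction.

[PQR] = ½·(0·(4−(-1)) + (-1)·(-1−0) + 1·(0−4)) = ½·(0 + 1 − 4) = -3/2.
[PQS] = ½·(0·(4−(11/5)) + (-1)·(11/5−0) + (-2/5)·(0−4)) = ½·(0 − 11/5 + 8/5) = -3/10, so the ratio is (-3/10)/(-3/2) = 1/5.

1/5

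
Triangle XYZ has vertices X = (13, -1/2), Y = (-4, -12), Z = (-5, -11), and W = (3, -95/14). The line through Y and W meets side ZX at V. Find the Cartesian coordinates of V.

Barycentric coordinates of W with respect to XYZ: (3/7, 2/7, 2/7).
On side ZX the Y-coordinate is zero; dropping W's Y-weight 2/7 and renormalizing the remaining 2/7 : 3/7 gives weights 2/5, 3/5 on Z, X.
V = (2/5)·(-5, -11) + (3/5)·(13, -1/2) = (29/5, -47/10).

(29/5, -47/10)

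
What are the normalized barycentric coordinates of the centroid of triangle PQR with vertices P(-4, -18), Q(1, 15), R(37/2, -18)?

The centroid is the average of the vertices, so each weight is 1/3.

(1/3, 1/3, 1/3)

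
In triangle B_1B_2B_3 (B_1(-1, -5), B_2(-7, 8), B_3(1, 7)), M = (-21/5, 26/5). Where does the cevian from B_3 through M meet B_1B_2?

(-11/2, 19/4)

Barycentric coordinates of M with respect to B_1B_2B_3: (1/5, 3/5, 1/5).
On side B_1B_2 the B_3-coordinate is zero; dropping M's B_3-weight 1/5 and renormalizing the remaining 1/5 : 3/5 gives weights 1/4, 3/4 on B_1, B_2.
N = (1/4)·(-1, -5) + (3/4)·(-7, 8) = (-11/2, 19/4).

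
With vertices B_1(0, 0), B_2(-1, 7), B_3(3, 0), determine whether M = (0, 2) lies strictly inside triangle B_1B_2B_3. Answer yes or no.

Barycentric coordinates of M: (13/21, 2/7, 2/21).
The three coordinates are positive, positive, positive; a point is interior exactly when all three are positive.

yes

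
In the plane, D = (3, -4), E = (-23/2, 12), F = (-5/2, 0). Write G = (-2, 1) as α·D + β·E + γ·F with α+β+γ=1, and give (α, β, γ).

(1/2, 1/4, 1/4)

Signed area of the reference triangle: [DEF] = ½·(3·(12−0) + (-23/2)·(0−(-4)) + (-5/2)·(-4−12)) = ½·(36 − 46 + 40) = 15.
[GEF] = ½·((-2)·(12−0) + (-23/2)·(0−1) + (-5/2)·(1−12)) = ½·(-24 + 23/2 + 55/2) = 15/2, so the D-coordinate is (15/2)/15 = 1/2.
[DGF] = ½·(3·(1−0) + (-2)·(0−(-4)) + (-5/2)·(-4−1)) = ½·(3 − 8 + 25/2) = 15/4, so the E-coordinate is 1/4.
[DEG] = ½·(3·(12−1) + (-23/2)·(1−(-4)) + (-2)·(-4−12)) = ½·(33 − 115/2 + 32) = 15/4, so the F-coordinate is 1/4.
Check: 1/2 + 1/4 + 1/4 = 1.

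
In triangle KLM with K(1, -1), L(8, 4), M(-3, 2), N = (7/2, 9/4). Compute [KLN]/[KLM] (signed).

1/4

[KLM] = ½·(1·(4−2) + 8·(2−(-1)) + (-3)·(-1−4)) = ½·(2 + 24 + 15) = 41/2.
[KLN] = ½·(1·(4−(9/4)) + 8·(9/4−(-1)) + (7/2)·(-1−4)) = ½·(7/4 + 26 − 35/2) = 41/8, so the ratio is (41/8)/(41/2) = 1/4.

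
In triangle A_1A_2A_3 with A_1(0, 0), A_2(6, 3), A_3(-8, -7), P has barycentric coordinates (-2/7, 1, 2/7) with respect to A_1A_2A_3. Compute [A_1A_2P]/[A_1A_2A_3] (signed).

2/7

The signed ratio [A_1A_2P]/[A_1A_2A_3] equals the barycentric coordinate of P at vertex A_3, which is 2/7.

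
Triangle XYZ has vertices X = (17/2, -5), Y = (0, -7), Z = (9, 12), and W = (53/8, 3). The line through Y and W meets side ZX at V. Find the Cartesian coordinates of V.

(53/6, 19/3)

Barycentric coordinates of W with respect to XYZ: (1/4, 1/4, 1/2).
On side ZX the Y-coordinate is zero; dropping W's Y-weight 1/4 and renormalizing the remaining 1/2 : 1/4 gives weights 2/3, 1/3 on Z, X.
V = (2/3)·(9, 12) + (1/3)·(17/2, -5) = (53/6, 19/3).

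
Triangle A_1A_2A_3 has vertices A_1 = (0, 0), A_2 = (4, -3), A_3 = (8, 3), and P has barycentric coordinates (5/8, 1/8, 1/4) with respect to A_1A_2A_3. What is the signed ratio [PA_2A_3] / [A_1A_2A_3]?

The signed ratio [PA_2A_3]/[A_1A_2A_3] equals the barycentric coordinate of P at vertex A_1, which is 5/8.

5/8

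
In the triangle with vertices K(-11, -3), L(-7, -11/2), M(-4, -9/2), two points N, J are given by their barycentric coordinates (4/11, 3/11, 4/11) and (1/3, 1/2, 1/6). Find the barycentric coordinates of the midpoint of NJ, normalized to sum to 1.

Since both coordinate triples sum to 1, the midpoint's barycentrics are the componentwise average.
(4/11+1/3)/2 = 23/66; similarly 17/44 and 35/132.

(23/66, 17/44, 35/132)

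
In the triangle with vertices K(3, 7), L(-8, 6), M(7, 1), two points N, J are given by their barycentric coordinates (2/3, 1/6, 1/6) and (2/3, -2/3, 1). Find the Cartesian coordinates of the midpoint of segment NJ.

(97/12, 15/4)

Barycentric coordinates of the midpoint are the average: (2/3, -1/4, 7/12).
Converting: (2/3)·K + (-1/4)·L + (7/12)·M = (97/12, 15/4).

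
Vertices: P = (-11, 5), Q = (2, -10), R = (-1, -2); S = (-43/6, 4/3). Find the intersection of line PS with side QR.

(1/2, -6)

Barycentric coordinates of S with respect to PQR: (2/3, 1/6, 1/6).
On side QR the P-coordinate is zero; dropping S's P-weight 2/3 and renormalizing the remaining 1/6 : 1/6 gives weights 1/2, 1/2 on Q, R.
T = (1/2)·(2, -10) + (1/2)·(-1, -2) = (1/2, -6).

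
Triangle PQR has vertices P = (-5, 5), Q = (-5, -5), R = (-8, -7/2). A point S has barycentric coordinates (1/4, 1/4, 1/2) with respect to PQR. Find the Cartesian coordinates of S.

S = (1/4)·P + (1/4)·Q + (1/2)·R.
x-coordinate: (1/4)·(-5) + (1/4)·(-5) + (1/2)·(-8) = -13/2.
y-coordinate: (1/4)·5 + (1/4)·(-5) + (1/2)·(-7/2) = -7/4.

(-13/2, -7/4)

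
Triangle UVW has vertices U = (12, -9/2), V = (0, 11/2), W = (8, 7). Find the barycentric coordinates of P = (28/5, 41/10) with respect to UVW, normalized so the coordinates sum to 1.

Signed area of the reference triangle: [UVW] = ½·(12·(11/2−7) + 0·(7−(-9/2)) + 8·(-9/2−(11/2))) = ½·(-18 + 0 − 80) = -49.
[PVW] = ½·((28/5)·(11/2−7) + 0·(7−(41/10)) + 8·(41/10−(11/2))) = ½·(-42/5 + 0 − 56/5) = -49/5, so the U-coordinate is (-49/5)/(-49) = 1/5.
[UPW] = ½·(12·(41/10−7) + (28/5)·(7−(-9/2)) + 8·(-9/2−(41/10))) = ½·(-174/5 + 322/5 − 344/5) = -98/5, so the V-coordinate is 2/5.
[UVP] = ½·(12·(11/2−(41/10)) + 0·(41/10−(-9/2)) + (28/5)·(-9/2−(11/2))) = ½·(84/5 + 0 − 56) = -98/5, so the W-coordinate is 2/5.

(1/5, 2/5, 2/5)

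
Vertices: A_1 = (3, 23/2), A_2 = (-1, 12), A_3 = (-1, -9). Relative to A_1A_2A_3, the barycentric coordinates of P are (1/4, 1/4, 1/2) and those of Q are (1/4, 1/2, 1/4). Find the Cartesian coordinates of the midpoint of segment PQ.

(0, 4)

Barycentric coordinates of the midpoint are the average: (1/4, 3/8, 3/8).
Converting: (1/4)·A_1 + (3/8)·A_2 + (3/8)·A_3 = (0, 4).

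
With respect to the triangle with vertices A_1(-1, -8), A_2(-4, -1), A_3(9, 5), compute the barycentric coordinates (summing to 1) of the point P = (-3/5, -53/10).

(7/10, 1/5, 1/10)

Signed area of the reference triangle: [A_1A_2A_3] = ½·((-1)·(-1−5) + (-4)·(5−(-8)) + 9·(-8−(-1))) = ½·(6 − 52 − 63) = -109/2.
[PA_2A_3] = ½·((-3/5)·(-1−5) + (-4)·(5−(-53/10)) + 9·(-53/10−(-1))) = ½·(18/5 − 206/5 − 387/10) = -763/20, so the A_1-coordinate is (-763/20)/(-109/2) = 7/10.
[A_1PA_3] = ½·((-1)·(-53/10−5) + (-3/5)·(5−(-8)) + 9·(-8−(-53/10))) = ½·(103/10 − 39/5 − 243/10) = -109/10, so the A_2-coordinate is 1/5.
[A_1A_2P] = ½·((-1)·(-1−(-53/10)) + (-4)·(-53/10−(-8)) + (-3/5)·(-8−(-1))) = ½·(-43/10 − 54/5 + 21/5) = -109/20, so the A_3-coordinate is 1/10.
Check: 7/10 + 1/5 + 1/10 = 1.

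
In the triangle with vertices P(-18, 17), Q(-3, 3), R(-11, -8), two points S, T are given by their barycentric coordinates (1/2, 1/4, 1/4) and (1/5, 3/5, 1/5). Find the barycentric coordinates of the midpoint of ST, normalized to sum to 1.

Since both coordinate triples sum to 1, the midpoint's barycentrics are the componentwise average.
(1/2+1/5)/2 = 7/20; similarly 17/40 and 9/40.

(7/20, 17/40, 9/40)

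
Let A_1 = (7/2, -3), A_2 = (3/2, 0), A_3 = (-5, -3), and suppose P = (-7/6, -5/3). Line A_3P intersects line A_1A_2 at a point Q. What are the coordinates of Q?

Barycentric coordinates of P with respect to A_1A_2A_3: (1/9, 4/9, 4/9).
On side A_1A_2 the A_3-coordinate is zero; dropping P's A_3-weight 4/9 and renormalizing the remaining 1/9 : 4/9 gives weights 1/5, 4/5 on A_1, A_2.
Q = (1/5)·(7/2, -3) + (4/5)·(3/2, 0) = (19/10, -3/5).

(19/10, -3/5)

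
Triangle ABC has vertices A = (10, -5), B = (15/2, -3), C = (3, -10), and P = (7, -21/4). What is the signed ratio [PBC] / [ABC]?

1/4

[ABC] = ½·(10·(-3−(-10)) + (15/2)·(-10−(-5)) + 3·(-5−(-3))) = ½·(70 − 75/2 − 6) = 53/4.
[PBC] = ½·(7·(-3−(-10)) + (15/2)·(-10−(-21/4)) + 3·(-21/4−(-3))) = ½·(49 − 285/8 − 27/4) = 53/16, so the ratio is (53/16)/(53/4) = 1/4.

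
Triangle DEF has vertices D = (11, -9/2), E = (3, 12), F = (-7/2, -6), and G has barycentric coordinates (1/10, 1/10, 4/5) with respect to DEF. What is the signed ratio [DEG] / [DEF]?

4/5

The signed ratio [DEG]/[DEF] equals the barycentric coordinate of G at vertex F, which is 4/5.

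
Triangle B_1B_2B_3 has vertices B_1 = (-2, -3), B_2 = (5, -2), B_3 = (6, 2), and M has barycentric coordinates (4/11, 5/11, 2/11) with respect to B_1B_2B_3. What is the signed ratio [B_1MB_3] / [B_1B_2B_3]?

5/11

The signed ratio [B_1MB_3]/[B_1B_2B_3] equals the barycentric coordinate of M at vertex B_2, which is 5/11.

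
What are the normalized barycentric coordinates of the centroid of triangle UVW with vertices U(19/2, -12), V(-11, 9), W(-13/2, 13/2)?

(1/3, 1/3, 1/3)

The centroid is the average of the vertices, so each weight is 1/3.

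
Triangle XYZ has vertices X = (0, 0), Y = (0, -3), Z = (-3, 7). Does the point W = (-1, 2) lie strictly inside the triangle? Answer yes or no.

yes

Barycentric coordinates of W: (5/9, 1/9, 1/3).
The three coordinates are positive, positive, positive; a point is interior exactly when all three are positive.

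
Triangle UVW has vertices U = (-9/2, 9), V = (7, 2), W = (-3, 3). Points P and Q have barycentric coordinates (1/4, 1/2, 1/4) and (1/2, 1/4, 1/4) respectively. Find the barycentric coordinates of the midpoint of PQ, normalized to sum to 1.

(3/8, 3/8, 1/4)

Since both coordinate triples sum to 1, the midpoint's barycentrics are the componentwise average.
(1/4+1/2)/2 = 3/8; similarly 3/8 and 1/4.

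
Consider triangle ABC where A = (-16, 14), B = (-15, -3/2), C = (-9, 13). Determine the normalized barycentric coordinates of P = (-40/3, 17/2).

Signed area of the reference triangle: [ABC] = ½·((-16)·(-3/2−13) + (-15)·(13−14) + (-9)·(14−(-3/2))) = ½·(232 + 15 − 279/2) = 215/4.
[PBC] = ½·((-40/3)·(-3/2−13) + (-15)·(13−(17/2)) + (-9)·(17/2−(-3/2))) = ½·(580/3 − 135/2 − 90) = 215/12, so the A-coordinate is (215/12)/(215/4) = 1/3.
[APC] = ½·((-16)·(17/2−13) + (-40/3)·(13−14) + (-9)·(14−(17/2))) = ½·(72 + 40/3 − 99/2) = 215/12, so the B-coordinate is 1/3.
[ABP] = ½·((-16)·(-3/2−(17/2)) + (-15)·(17/2−14) + (-40/3)·(14−(-3/2))) = ½·(160 + 165/2 − 620/3) = 215/12, so the C-coordinate is 1/3.
Check: 1/3 + 1/3 + 1/3 = 1.

(1/3, 1/3, 1/3)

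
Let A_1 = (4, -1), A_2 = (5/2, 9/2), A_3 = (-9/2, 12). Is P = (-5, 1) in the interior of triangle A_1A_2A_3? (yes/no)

no

Barycentric coordinates of P: (323/109, -400/109, 186/109).
The three coordinates are positive, negative, positive; a point is interior exactly when all three are positive.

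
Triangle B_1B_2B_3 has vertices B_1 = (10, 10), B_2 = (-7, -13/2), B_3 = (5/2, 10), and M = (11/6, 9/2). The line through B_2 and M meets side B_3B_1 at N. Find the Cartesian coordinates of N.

(25/4, 10)

Barycentric coordinates of M with respect to B_1B_2B_3: (1/3, 1/3, 1/3).
On side B_3B_1 the B_2-coordinate is zero; dropping M's B_2-weight 1/3 and renormalizing the remaining 1/3 : 1/3 gives weights 1/2, 1/2 on B_3, B_1.
N = (1/2)·(5/2, 10) + (1/2)·(10, 10) = (25/4, 10).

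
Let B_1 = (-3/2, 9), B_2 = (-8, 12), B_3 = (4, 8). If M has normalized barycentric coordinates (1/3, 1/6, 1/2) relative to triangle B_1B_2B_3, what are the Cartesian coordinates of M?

M = (1/3)·B_1 + (1/6)·B_2 + (1/2)·B_3.
x-coordinate: (1/3)·(-3/2) + (1/6)·(-8) + (1/2)·4 = 1/6.
y-coordinate: (1/3)·9 + (1/6)·12 + (1/2)·8 = 9.

(1/6, 9)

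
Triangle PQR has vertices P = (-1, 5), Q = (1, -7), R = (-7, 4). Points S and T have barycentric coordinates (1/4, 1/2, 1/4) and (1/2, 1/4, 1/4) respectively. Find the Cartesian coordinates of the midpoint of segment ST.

Barycentric coordinates of the midpoint are the average: (3/8, 3/8, 1/4).
Converting: (3/8)·P + (3/8)·Q + (1/4)·R = (-7/4, 1/4).

(-7/4, 1/4)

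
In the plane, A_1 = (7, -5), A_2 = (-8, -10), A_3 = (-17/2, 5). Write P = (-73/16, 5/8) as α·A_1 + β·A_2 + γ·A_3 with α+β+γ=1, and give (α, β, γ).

Signed area of the reference triangle: [A_1A_2A_3] = ½·(7·(-10−5) + (-8)·(5−(-5)) + (-17/2)·(-5−(-10))) = ½·(-105 − 80 − 85/2) = -455/4.
[PA_2A_3] = ½·((-73/16)·(-10−5) + (-8)·(5−(5/8)) + (-17/2)·(5/8−(-10))) = ½·(1095/16 − 35 − 1445/16) = -455/16, so the A_1-coordinate is (-455/16)/(-455/4) = 1/4.
[A_1PA_3] = ½·(7·(5/8−5) + (-73/16)·(5−(-5)) + (-17/2)·(-5−(5/8))) = ½·(-245/8 − 365/8 + 765/16) = -455/32, so the A_2-coordinate is 1/8.
[A_1A_2P] = ½·(7·(-10−(5/8)) + (-8)·(5/8−(-5)) + (-73/16)·(-5−(-10))) = ½·(-595/8 − 45 − 365/16) = -2275/32, so the A_3-coordinate is 5/8.
Check: 1/4 + 1/8 + 5/8 = 1.

(1/4, 1/8, 5/8)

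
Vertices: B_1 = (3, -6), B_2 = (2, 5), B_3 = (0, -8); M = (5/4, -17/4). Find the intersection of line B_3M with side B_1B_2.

Barycentric coordinates of M with respect to B_1B_2B_3: (1/4, 1/4, 1/2).
On side B_1B_2 the B_3-coordinate is zero; dropping M's B_3-weight 1/2 and renormalizing the remaining 1/4 : 1/4 gives weights 1/2, 1/2 on B_1, B_2.
N = (1/2)·(3, -6) + (1/2)·(2, 5) = (5/2, -1/2).

(5/2, -1/2)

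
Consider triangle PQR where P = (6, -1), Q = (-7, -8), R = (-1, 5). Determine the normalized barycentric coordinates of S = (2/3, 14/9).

(1/3, 1/9, 5/9)

Signed area of the reference triangle: [PQR] = ½·(6·(-8−5) + (-7)·(5−(-1)) + (-1)·(-1−(-8))) = ½·(-78 − 42 − 7) = -127/2.
[SQR] = ½·((2/3)·(-8−5) + (-7)·(5−(14/9)) + (-1)·(14/9−(-8))) = ½·(-26/3 − 217/9 − 86/9) = -127/6, so the P-coordinate is (-127/6)/(-127/2) = 1/3.
[PSR] = ½·(6·(14/9−5) + (2/3)·(5−(-1)) + (-1)·(-1−(14/9))) = ½·(-62/3 + 4 + 23/9) = -127/18, so the Q-coordinate is 1/9.
[PQS] = ½·(6·(-8−(14/9)) + (-7)·(14/9−(-1)) + (2/3)·(-1−(-8))) = ½·(-172/3 − 161/9 + 14/3) = -635/18, so the R-coordinate is 5/9.
Check: 1/3 + 1/9 + 5/9 = 1.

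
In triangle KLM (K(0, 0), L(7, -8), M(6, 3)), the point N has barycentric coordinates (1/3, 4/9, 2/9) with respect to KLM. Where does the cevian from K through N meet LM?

Line KN meets LM where the K-coordinate vanishes; zeroing N's K-weight and renormalizing leaves L, M-weights 4/9 : 2/9 → (2/3, 1/3).
So J = (2/3)·L + (1/3)·M = (20/3, -13/3).

(20/3, -13/3)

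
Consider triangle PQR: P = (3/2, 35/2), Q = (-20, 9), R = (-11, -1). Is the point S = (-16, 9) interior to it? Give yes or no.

Barycentric coordinates of S: (80/583, 435/583, 68/583).
The three coordinates are positive, positive, positive; a point is interior exactly when all three are positive.

yes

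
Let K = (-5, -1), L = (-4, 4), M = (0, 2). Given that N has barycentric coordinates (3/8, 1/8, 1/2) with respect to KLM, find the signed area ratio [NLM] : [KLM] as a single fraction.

The signed ratio [NLM]/[KLM] equals the barycentric coordinate of N at vertex K, which is 3/8.

3/8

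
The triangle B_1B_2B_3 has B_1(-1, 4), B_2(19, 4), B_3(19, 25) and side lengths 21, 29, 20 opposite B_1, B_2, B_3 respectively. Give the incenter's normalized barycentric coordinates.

The incenter has barycentric coordinates proportional to the opposite side lengths: (21 : 29 : 20).
Normalizing by 21+29+20 = 70 gives (3/10, 29/70, 2/7).

(3/10, 29/70, 2/7)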